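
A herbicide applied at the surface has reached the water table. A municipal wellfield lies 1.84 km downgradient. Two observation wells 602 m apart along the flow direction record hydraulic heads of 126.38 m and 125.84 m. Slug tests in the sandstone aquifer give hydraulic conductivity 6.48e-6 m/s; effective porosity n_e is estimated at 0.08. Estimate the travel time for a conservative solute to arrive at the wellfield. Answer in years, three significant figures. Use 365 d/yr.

Hydraulic gradient i = (126.38 − 125.84) / 602 = 0.54 / 602 = 8.970e-4
K = 6.48e-6 m/s × 86400 s/d = 0.5599 m/d
q = Ki = 0.5599 × 8.970e-4 = 5.022e-4 m/d
Average linear velocity = 5.022e-4 / 0.08 = 0.006278 m/d
L = 1.84 km = 1840 m
t = L / v = 1840 / 0.006278 = 293100 d
   = 293100 / 365 = 803 yr

803 years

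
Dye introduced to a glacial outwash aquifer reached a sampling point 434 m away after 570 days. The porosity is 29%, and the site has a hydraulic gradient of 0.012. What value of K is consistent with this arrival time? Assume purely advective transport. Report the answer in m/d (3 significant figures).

18.4 m/d

v = L / t = 434 / 570 = 0.7614 m/d
K = v · n / i = 0.7614 × 0.29 / 0.012 = 18.4 m/d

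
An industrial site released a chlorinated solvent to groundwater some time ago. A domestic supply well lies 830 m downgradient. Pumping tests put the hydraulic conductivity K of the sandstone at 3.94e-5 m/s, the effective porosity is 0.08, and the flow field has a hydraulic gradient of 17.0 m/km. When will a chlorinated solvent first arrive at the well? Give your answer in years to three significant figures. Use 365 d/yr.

3.14 years

K = 3.94e-5 m/s × 86400 s/d = 3.404 m/d
q = Ki = 3.404 × 0.017 = 0.05787 m/d
Average linear velocity = 0.05787 / 0.08 = 0.7234 m/d
t = L / v = 830 / 0.7234 = 1147 d
   = 1147 / 365 = 3.14 yr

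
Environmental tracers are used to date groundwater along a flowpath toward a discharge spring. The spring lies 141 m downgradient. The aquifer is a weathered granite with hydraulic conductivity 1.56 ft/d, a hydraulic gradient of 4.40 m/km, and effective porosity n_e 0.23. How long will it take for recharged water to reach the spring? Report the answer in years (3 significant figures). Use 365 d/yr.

42.5 years

K = 1.56 ft/d × 0.3048 = 0.4755 m/d
q = Ki = 0.4755 × 0.0044 = 0.002092 m/d
Seepage velocity v = q / n = 0.002092 / 0.23 = 0.009096 m/d
t = L / v = 141 / 0.009096 = 15500 d
   = 15500 / 365 = 42.5 yr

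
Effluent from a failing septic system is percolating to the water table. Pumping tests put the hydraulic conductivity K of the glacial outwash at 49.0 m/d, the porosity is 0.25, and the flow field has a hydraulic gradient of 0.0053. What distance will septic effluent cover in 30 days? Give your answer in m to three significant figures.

Specific discharge q = 49.0 × 0.0053 = 0.2597 m/d
Average linear velocity = 0.2597 / 0.25 = 1.039 m/d
L = v × T = 1.039 × 30 = 31.16 m

31.2 m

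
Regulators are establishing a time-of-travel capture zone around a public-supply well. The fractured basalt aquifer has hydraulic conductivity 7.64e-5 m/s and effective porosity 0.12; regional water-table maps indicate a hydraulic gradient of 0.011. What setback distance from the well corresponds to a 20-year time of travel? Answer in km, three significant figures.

K = 7.64e-5 m/s × 86400 s/d = 6.601 m/d
Specific discharge q = 6.601 × 0.011 = 0.07261 m/d
Average linear velocity = 0.07261 / 0.12 = 0.6051 m/d
T = 20 yr × 365 = 7300 d
L = v × T = 0.6051 × 7300 = 4417 m
   = 4.42 km

4.42 km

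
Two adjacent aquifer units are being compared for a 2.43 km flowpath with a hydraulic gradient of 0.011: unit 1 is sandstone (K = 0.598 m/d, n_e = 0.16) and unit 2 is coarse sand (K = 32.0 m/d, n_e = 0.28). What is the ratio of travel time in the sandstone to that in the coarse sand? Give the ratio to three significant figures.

30.6

Unit 1 (sandstone): v = 0.598×0.011/0.16 = 0.04111 m/d, t = 2430/0.04111 = 59110 d
Unit 2 (coarse sand): v = 32.0×0.011/0.28 = 1.257 m/d, t = 2430/1.257 = 1933 d
t(sandstone) / t(coarse sand) = 59110/1933 = 30.6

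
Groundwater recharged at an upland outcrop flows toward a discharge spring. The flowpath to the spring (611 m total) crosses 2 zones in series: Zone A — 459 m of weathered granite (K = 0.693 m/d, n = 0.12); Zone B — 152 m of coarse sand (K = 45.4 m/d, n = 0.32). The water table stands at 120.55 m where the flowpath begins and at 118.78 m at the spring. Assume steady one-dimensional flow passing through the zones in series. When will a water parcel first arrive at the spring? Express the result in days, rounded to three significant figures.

39000 days

Total head drop ΔH = 120.55 − 118.78 = 1.77 m
Continuity: the same q passes through each zone, so ΔH = q·Σ(L_j/K_j) — the zones act as resistances in series.
Σ(L/K) = 459/0.693 + 152/45.4 = 662.3 + 3.348 = 665.7 d
q = ΔH / Σ(L/K) = 1.77 / 665.7 = 0.002659 m/d (same in every zone)
Zone A: v = q/n = 0.002659/0.12 = 0.02216 m/d → t_A = 459/0.02216 = 20720 d
Zone B: v = q/n = 0.002659/0.32 = 0.008309 m/d → t_B = 152/0.008309 = 18290 d
Total t = 20720 + 18290 = 39010 d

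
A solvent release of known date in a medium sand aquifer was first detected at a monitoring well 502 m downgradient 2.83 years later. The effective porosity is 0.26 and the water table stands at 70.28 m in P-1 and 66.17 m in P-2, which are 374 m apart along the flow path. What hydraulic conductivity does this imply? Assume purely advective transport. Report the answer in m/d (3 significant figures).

Hydraulic gradient i = (70.28 − 66.17) / 374 = 4.11 / 374 = 0.01099
t = 2.83 years = 1033 d
v = L / t = 502 / 1033 = 0.4860 m/d
K = v · n / i = 0.4860 × 0.26 / 0.01099 = 11.5 m/d

11.5 m/d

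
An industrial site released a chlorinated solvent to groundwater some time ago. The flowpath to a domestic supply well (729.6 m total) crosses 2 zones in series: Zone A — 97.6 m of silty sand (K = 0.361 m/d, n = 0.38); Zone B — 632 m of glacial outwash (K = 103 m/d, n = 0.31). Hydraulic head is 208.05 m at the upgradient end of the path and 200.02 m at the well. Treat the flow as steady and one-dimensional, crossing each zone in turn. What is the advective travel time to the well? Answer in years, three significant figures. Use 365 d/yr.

22.0 years

Total head drop ΔH = 208.05 − 200.02 = 8.03 m
Steady 1-D flow in series ⇒ the Darcy flux q is identical in every zone and the zone head losses add (resistances L/K in series).
Σ(L/K) = 97.6/0.361 + 632/103 = 270.4 + 6.136 = 276.5 d
q = ΔH / Σ(L/K) = 8.03 / 276.5 = 0.02904 m/d (same in every zone)
Zone A: v = q/n = 0.02904/0.38 = 0.07643 m/d → t_A = 97.6/0.07643 = 1277 d
Zone B: v = q/n = 0.02904/0.31 = 0.09368 m/d → t_B = 632/0.09368 = 6746 d
Total t = 1277 + 6746 = 8023 d
   = 8023 / 365 = 22.0 yr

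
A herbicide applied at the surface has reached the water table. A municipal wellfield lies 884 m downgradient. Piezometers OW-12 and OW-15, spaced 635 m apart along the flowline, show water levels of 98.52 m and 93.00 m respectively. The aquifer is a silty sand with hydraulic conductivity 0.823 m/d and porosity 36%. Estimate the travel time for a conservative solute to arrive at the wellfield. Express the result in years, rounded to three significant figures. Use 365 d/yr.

122 years

Hydraulic gradient i = (98.52 − 93.00) / 635 = 5.52 / 635 = 0.008693
q = Ki = 0.823 × 0.008693 = 0.007154 m/d
v = Ki/n = 0.823·0.008693/0.36 = 0.01987 m/d
t = L / v = 884 / 0.01987 = 44480 d
   = 44480 / 365 = 122 yr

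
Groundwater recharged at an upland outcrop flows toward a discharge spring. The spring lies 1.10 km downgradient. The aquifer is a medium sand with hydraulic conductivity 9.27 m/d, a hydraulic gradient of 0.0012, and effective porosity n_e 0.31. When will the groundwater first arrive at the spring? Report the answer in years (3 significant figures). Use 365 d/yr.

84.0 years

Darcy flux q = K·i = 9.27 × 0.0012 = 0.01112 m/d
v = Ki/n = 9.27·0.0012/0.31 = 0.03588 m/d
L = 1.10 km = 1100 m
t = L / v = 1100 / 0.03588 = 30650 d
   = 30650 / 365 = 84.0 yr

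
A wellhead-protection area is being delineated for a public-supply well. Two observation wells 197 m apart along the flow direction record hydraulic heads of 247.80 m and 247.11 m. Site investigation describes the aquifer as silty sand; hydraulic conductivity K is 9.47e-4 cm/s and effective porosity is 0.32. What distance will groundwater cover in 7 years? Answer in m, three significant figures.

Hydraulic gradient i = (247.80 − 247.11) / 197 = 0.69 / 197 = 0.003503
K = 9.47e-4 cm/s × 864 = 0.8182 m/d
Darcy flux q = K·i = 0.8182 × 0.003503 = 0.002866 m/d
Average linear velocity = 0.002866 / 0.32 = 0.008956 m/d
T = 7 yr × 365 = 2555 d
L = v × T = 0.008956 × 2555 = 22.88 m

22.9 m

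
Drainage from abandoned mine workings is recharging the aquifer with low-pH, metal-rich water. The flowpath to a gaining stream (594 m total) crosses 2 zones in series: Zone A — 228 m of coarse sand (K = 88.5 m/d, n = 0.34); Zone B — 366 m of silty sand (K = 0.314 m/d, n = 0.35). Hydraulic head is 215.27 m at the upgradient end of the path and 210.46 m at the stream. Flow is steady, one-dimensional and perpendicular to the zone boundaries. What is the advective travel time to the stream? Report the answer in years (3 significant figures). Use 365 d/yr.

Total head drop ΔH = 215.27 − 210.46 = 4.81 m
Continuity: the same q passes through each zone, so ΔH = q·Σ(L_j/K_j) — the zones act as resistances in series.
Σ(L/K) = 228/88.5 + 366/0.314 = 2.576 + 1166 = 1168 d
q = ΔH / Σ(L/K) = 4.81 / 1168 = 0.004118 m/d (same in every zone)
Zone A: v = q/n = 0.004118/0.34 = 0.01211 m/d → t_A = 228/0.01211 = 18830 d
Zone B: v = q/n = 0.004118/0.35 = 0.01176 m/d → t_B = 366/0.01176 = 31110 d
Total t = 18830 + 31110 = 49940 d
   = 49940 / 365 = 137 yr

137 years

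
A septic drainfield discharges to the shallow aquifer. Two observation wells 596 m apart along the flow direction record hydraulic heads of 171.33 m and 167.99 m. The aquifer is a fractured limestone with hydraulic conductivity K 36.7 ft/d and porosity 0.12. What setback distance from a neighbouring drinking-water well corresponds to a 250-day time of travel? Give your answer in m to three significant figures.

Hydraulic gradient i = (171.33 − 167.99) / 596 = 3.34 / 596 = 0.005604
K = 36.7 ft/d × 0.3048 = 11.19 m/d
q = Ki = 11.19 × 0.005604 = 0.06269 m/d
Average linear velocity = 0.06269 / 0.12 = 0.5224 m/d
L = v × T = 0.5224 × 250 = 130.6 m

131 m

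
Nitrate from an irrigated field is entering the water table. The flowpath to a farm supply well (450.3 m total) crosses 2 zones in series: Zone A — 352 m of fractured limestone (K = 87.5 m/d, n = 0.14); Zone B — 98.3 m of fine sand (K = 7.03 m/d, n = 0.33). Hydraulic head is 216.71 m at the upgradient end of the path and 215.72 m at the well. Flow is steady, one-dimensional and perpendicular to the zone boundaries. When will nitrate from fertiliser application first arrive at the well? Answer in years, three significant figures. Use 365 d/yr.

Total head drop ΔH = 216.71 − 215.72 = 0.99 m
Continuity: the same q passes through each zone, so ΔH = q·Σ(L_j/K_j) — the zones act as resistances in series.
Σ(L/K) = 352/87.5 + 98.3/7.03 = 4.023 + 13.98 = 18.01 d
q = ΔH / Σ(L/K) = 0.99 / 18.01 = 0.05498 m/d (same in every zone)
Zone A: v = q/n = 0.05498/0.14 = 0.3927 m/d → t_A = 352/0.3927 = 896.3 d
Zone B: v = q/n = 0.05498/0.33 = 0.1666 m/d → t_B = 98.3/0.1666 = 590.0 d
Total t = 896.3 + 590.0 = 1486 d
   = 1486 / 365 = 4.07 yr

4.07 years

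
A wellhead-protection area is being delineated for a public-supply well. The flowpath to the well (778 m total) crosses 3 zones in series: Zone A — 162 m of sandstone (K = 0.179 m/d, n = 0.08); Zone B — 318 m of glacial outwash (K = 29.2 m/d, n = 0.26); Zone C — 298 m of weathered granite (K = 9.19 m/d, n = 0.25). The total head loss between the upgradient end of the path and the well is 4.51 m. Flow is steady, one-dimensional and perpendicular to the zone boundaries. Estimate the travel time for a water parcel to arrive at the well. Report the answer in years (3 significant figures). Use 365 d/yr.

Steady 1-D flow in series ⇒ the Darcy flux q is identical in every zone and the zone head losses add (resistances L/K in series).
Σ(L/K) = 162/0.179 + 318/29.2 + 298/9.19 = 905.0 + 10.89 + 32.43 = 948.3 d
q = ΔH / Σ(L/K) = 4.51 / 948.3 = 0.004756 m/d (same in every zone)
Zone A: v = q/n = 0.004756/0.08 = 0.05945 m/d → t_A = 162/0.05945 = 2725 d
Zone B: v = q/n = 0.004756/0.26 = 0.01829 m/d → t_B = 318/0.01829 = 17390 d
Zone C: v = q/n = 0.004756/0.25 = 0.01902 m/d → t_C = 298/0.01902 = 15670 d
Total t = 2725 + 17390 + 15670 = 35780 d
   = 35780 / 365 = 98.0 yr

98.0 years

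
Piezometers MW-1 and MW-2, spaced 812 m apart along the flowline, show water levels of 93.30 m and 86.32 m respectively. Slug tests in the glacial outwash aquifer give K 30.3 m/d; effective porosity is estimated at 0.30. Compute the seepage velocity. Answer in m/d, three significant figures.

0.868 m/d

Hydraulic gradient i = (93.30 − 86.32) / 812 = 6.98 / 812 = 0.008596
Darcy flux q = K·i = 30.3 × 0.008596 = 0.2605 m/d
Average linear velocity = 0.2605 / 0.30 = 0.8682 m/d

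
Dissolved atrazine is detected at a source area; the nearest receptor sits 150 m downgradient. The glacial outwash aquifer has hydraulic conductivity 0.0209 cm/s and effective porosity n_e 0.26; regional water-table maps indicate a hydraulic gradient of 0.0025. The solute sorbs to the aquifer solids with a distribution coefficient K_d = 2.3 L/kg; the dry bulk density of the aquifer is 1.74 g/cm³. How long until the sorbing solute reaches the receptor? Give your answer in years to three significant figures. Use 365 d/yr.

38.8 years

K = 0.0209 cm/s × 864 = 18.06 m/d
q = Ki = 18.06 × 0.0025 = 0.04514 m/d
Average linear velocity = 0.04514 / 0.26 = 0.1736 m/d
Retardation R = 1 + ρ_b·K_d/n = 1 + 1.74×2.3/0.26 = 16.39
Contaminant velocity v_c = v/R = 0.1736/16.39 = 0.01059 m/d
t = L/v_c = 150/0.01059 = 14160 d
   = 14160/365 = 38.8 yr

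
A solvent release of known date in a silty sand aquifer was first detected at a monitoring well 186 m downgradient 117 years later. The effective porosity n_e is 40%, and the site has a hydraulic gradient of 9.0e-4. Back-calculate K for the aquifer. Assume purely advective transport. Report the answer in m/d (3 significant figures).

t = 117 years = 42710 d
v = L / t = 186 / 42710 = 0.004355 m/d
K = v · n / i = 0.004355 × 0.40 / 9.0e-4 = 1.94 m/d

1.94 m/d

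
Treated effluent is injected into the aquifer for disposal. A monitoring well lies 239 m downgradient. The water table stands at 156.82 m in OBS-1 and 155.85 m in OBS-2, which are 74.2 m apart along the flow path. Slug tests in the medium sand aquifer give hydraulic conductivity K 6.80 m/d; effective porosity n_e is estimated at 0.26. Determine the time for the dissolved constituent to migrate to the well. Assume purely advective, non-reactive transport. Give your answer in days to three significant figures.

699 days

Hydraulic gradient i = (156.82 − 155.85) / 74.2 = 0.97 / 74.2 = 0.01307
q = Ki = 6.80 × 0.01307 = 0.08889 m/d
v = Ki/n = 6.80·0.01307/0.26 = 0.3419 m/d
t = L / v = 239 / 0.3419 = 699.0 d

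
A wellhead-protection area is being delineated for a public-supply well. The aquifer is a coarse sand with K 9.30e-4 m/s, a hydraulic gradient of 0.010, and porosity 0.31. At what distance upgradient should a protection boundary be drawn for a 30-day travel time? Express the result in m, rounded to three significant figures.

77.8 m

K = 9.30e-4 m/s × 86400 s/d = 80.35 m/d
Specific discharge q = 80.35 × 0.010 = 0.8035 m/d
v_s = q/n_e = 0.8035/0.31 = 2.592 m/d
L = v × T = 2.592 × 30 = 77.76 m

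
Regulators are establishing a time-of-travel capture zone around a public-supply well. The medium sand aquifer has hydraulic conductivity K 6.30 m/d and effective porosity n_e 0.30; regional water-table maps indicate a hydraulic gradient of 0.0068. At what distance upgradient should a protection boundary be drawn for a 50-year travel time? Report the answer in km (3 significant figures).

2.61 km

Specific discharge q = 6.30 × 0.0068 = 0.04284 m/d
Seepage velocity v = q / n = 0.04284 / 0.30 = 0.1428 m/d
T = 50 yr × 365 = 18250 d
L = v × T = 0.1428 × 18250 = 2606 m
   = 2.61 km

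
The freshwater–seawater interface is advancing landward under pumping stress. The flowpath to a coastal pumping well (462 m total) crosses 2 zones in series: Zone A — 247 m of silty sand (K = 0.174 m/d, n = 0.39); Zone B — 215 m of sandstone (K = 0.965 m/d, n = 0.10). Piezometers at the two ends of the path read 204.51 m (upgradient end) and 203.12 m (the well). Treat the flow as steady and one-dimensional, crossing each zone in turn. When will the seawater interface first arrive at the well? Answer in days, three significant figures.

Total head drop ΔH = 204.51 − 203.12 = 1.39 m
Continuity: the same q passes through each zone, so ΔH = q·Σ(L_j/K_j) — the zones act as resistances in series.
Σ(L/K) = 247/0.174 + 215/0.965 = 1420 + 222.8 = 1642 d
q = ΔH / Σ(L/K) = 1.39 / 1642 = 8.464e-4 m/d (same in every zone)
Zone A: v = q/n = 8.464e-4/0.39 = 0.002170 m/d → t_A = 247/0.002170 = 113800 d
Zone B: v = q/n = 8.464e-4/0.10 = 0.008464 m/d → t_B = 215/0.008464 = 25400 d
Total t = 113800 + 25400 = 139200 d

139000 days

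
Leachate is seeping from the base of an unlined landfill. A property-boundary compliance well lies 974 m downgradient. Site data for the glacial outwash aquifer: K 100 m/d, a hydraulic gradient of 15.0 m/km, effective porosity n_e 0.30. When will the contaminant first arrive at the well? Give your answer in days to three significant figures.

Specific discharge q = 100 × 0.015 = 1.500 m/d
v_s = q/n_e = 1.500/0.30 = 5.000 m/d
t = L / v = 974 / 5.000 = 194.8 d

195 days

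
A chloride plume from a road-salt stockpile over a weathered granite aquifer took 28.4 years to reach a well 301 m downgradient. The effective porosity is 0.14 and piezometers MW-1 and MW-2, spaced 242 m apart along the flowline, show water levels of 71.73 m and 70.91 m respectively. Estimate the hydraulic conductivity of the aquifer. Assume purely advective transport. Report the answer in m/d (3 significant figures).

1.20 m/d

Hydraulic gradient i = (71.73 − 70.91) / 242 = 0.82 / 242 = 0.003388
t = 28.4 years = 10370 d
v = L / t = 301 / 10370 = 0.02904 m/d
K = v · n / i = 0.02904 × 0.14 / 0.003388 = 1.20 m/d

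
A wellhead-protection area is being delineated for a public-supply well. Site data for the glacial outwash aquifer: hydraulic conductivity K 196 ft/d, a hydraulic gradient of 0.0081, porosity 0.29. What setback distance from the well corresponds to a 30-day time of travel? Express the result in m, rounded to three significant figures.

K = 196 ft/d × 0.3048 = 59.74 m/d
Darcy flux q = K·i = 59.74 × 0.0081 = 0.4839 m/d
Seepage velocity v = q / n = 0.4839 / 0.29 = 1.669 m/d
L = v × T = 1.669 × 30 = 50.06 m

50.1 m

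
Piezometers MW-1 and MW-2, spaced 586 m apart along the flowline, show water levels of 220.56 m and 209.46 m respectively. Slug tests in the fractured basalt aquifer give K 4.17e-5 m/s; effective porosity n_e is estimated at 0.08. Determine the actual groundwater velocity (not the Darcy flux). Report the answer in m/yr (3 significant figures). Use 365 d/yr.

311 m/yr

Hydraulic gradient i = (220.56 − 209.46) / 586 = 11.10 / 586 = 0.01894
K = 4.17e-5 m/s × 86400 s/d = 3.603 m/d
Darcy flux q = K·i = 3.603 × 0.01894 = 0.06825 m/d
Seepage velocity v = q / n = 0.06825 / 0.08 = 0.8531 m/d
   = 0.8531 × 365 = 311 m/yr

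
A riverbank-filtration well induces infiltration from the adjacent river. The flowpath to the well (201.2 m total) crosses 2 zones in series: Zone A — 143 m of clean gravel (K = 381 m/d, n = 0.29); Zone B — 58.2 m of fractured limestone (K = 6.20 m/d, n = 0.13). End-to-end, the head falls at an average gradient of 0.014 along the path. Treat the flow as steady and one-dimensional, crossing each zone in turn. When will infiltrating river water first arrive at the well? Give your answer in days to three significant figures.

170 days

Steady 1-D flow in series ⇒ the Darcy flux q is identical in every zone and the zone head losses add (resistances L/K in series).
Σ(L/K) = 143/381 + 58.2/6.20 = 0.3753 + 9.387 = 9.762 d
K_eq = L_total / Σ(L/K) = 201.2 / 9.762 = 20.61 m/d
q = K_eq · i = 20.61 × 0.014 = 0.2885 m/d (same in every zone)
Zone A: v = q/n = 0.2885/0.29 = 0.9949 m/d → t_A = 143/0.9949 = 143.7 d
Zone B: v = q/n = 0.2885/0.13 = 2.219 m/d → t_B = 58.2/2.219 = 26.22 d
Total t = 143.7 + 26.22 = 169.9 d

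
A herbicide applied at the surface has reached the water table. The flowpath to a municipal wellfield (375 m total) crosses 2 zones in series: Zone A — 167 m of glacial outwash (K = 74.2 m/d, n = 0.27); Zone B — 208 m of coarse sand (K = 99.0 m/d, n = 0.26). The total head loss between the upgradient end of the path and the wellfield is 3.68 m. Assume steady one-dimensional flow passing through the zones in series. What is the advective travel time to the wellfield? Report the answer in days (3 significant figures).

117 days

Steady 1-D flow in series ⇒ the Darcy flux q is identical in every zone and the zone head losses add (resistances L/K in series).
Σ(L/K) = 167/74.2 + 208/99.0 = 2.251 + 2.101 = 4.352 d
q = ΔH / Σ(L/K) = 3.68 / 4.352 = 0.8456 m/d (same in every zone)
Zone A: v = q/n = 0.8456/0.27 = 3.132 m/d → t_A = 167/3.132 = 53.32 d
Zone B: v = q/n = 0.8456/0.26 = 3.252 m/d → t_B = 208/3.252 = 63.95 d
Total t = 53.32 + 63.95 = 117.3 d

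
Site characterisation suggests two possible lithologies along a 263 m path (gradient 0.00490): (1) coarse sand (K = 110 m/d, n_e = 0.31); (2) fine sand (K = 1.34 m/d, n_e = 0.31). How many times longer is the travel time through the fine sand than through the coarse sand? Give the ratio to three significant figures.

Unit 1 (coarse sand): v = 110×0.0049/0.31 = 1.739 m/d, t = 263/1.739 = 151.3 d
Unit 2 (fine sand): v = 1.34×0.0049/0.31 = 0.02118 m/d, t = 263/0.02118 = 12420 d
t(fine sand) / t(coarse sand) = 12420/151.3 = 82.1

82.1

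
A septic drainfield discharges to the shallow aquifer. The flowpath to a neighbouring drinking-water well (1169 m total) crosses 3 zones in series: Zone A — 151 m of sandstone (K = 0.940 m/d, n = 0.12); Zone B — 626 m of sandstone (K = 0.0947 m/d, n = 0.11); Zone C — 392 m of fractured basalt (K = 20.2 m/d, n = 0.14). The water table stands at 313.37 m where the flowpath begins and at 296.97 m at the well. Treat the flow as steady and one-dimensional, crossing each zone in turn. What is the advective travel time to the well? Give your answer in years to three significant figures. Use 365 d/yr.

Total head drop ΔH = 313.37 − 296.97 = 16.40 m
Continuity: the same q passes through each zone, so ΔH = q·Σ(L_j/K_j) — the zones act as resistances in series.
Σ(L/K) = 151/0.940 + 626/0.0947 + 392/20.2 = 160.6 + 6610 + 19.41 = 6790 d
q = ΔH / Σ(L/K) = 16.40 / 6790 = 0.002415 m/d (same in every zone)
Zone A: v = q/n = 0.002415/0.12 = 0.02013 m/d → t_A = 151/0.02013 = 7503 d
Zone B: v = q/n = 0.002415/0.11 = 0.02196 m/d → t_B = 626/0.02196 = 28510 d
Zone C: v = q/n = 0.002415/0.14 = 0.01725 m/d → t_C = 392/0.01725 = 22720 d
Total t = 7503 + 28510 + 22720 = 58740 d
   = 58740 / 365 = 161 yr

161 years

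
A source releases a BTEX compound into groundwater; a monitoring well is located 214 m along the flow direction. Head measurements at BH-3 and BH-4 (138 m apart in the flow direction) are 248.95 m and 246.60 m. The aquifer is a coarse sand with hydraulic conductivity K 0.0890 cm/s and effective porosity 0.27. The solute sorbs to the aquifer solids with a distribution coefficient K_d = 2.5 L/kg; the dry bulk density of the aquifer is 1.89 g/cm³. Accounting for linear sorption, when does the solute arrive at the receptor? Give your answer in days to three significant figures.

Hydraulic gradient i = (248.95 − 246.60) / 138 = 2.35 / 138 = 0.01703
K = 0.0890 cm/s × 864 = 76.90 m/d
Specific discharge q = 76.90 × 0.01703 = 1.309 m/d
v = Ki/n = 76.90·0.01703/0.27 = 4.850 m/d
Retardation R = 1 + ρ_b·K_d/n = 1 + 1.89×2.5/0.27 = 18.50
Contaminant velocity v_c = v/R = 4.850/18.50 = 0.2622 m/d
t = L/v_c = 214/0.2622 = 816.3 d

816 days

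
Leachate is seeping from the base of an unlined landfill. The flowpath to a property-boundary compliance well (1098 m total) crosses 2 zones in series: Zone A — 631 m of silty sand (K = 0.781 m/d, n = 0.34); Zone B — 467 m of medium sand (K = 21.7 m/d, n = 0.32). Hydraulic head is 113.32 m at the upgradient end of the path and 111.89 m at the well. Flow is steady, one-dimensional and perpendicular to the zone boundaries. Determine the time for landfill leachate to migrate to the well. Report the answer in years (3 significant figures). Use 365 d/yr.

Total head drop ΔH = 113.32 − 111.89 = 1.43 m
Steady 1-D flow in series ⇒ the Darcy flux q is identical in every zone and the zone head losses add (resistances L/K in series).
Σ(L/K) = 631/0.781 + 467/21.7 = 807.9 + 21.52 = 829.5 d
q = ΔH / Σ(L/K) = 1.43 / 829.5 = 0.001724 m/d (same in every zone)
Zone A: v = q/n = 0.001724/0.34 = 0.005071 m/d → t_A = 631/0.005071 = 124400 d
Zone B: v = q/n = 0.001724/0.32 = 0.005388 m/d → t_B = 467/0.005388 = 86680 d
Total t = 124400 + 86680 = 211100 d
   = 211100 / 365 = 578 yr

578 years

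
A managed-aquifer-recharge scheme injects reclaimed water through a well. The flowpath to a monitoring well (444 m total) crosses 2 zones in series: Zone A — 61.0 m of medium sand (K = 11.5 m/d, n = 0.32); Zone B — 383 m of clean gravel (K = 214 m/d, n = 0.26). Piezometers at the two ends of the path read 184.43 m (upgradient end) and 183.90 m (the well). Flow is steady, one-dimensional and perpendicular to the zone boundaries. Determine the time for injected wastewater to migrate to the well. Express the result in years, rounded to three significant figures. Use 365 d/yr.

4.37 years

Total head drop ΔH = 184.43 − 183.90 = 0.53 m
Continuity: the same q passes through each zone, so ΔH = q·Σ(L_j/K_j) — the zones act as resistances in series.
Σ(L/K) = 61.0/11.5 + 383/214 = 5.304 + 1.790 = 7.094 d
q = ΔH / Σ(L/K) = 0.53 / 7.094 = 0.07471 m/d (same in every zone)
Zone A: v = q/n = 0.07471/0.32 = 0.2335 m/d → t_A = 61.0/0.2335 = 261.3 d
Zone B: v = q/n = 0.07471/0.26 = 0.2873 m/d → t_B = 383/0.2873 = 1333 d
Total t = 261.3 + 1333 = 1594 d
   = 1594 / 365 = 4.37 yr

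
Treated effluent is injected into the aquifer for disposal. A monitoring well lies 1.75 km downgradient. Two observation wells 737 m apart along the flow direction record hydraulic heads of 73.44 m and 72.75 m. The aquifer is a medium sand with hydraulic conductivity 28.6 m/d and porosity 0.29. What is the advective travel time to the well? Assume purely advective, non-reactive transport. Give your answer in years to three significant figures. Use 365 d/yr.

51.9 years

Hydraulic gradient i = (73.44 − 72.75) / 737 = 0.69 / 737 = 9.362e-4
Specific discharge q = 28.6 × 9.362e-4 = 0.02678 m/d
v = Ki/n = 28.6·9.362e-4/0.29 = 0.09233 m/d
L = 1.75 km = 1750 m
t = L / v = 1750 / 0.09233 = 18950 d
   = 18950 / 365 = 51.9 yr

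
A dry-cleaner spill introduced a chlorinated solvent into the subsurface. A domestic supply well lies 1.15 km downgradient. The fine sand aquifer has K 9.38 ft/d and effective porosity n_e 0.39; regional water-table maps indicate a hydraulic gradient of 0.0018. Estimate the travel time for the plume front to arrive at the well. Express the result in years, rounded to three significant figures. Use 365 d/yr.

239 years

K = 9.38 ft/d × 0.3048 = 2.859 m/d
Darcy flux q = K·i = 2.859 × 0.0018 = 0.005146 m/d
Average linear velocity = 0.005146 / 0.39 = 0.01320 m/d
L = 1.15 km = 1150 m
t = L / v = 1150 / 0.01320 = 87150 d
   = 87150 / 365 = 239 yr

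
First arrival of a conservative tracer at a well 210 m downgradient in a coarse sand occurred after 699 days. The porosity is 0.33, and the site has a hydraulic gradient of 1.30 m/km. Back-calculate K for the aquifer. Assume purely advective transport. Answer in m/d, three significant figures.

76.3 m/d

v = L / t = 210 / 699 = 0.3004 m/d
K = v · n / i = 0.3004 × 0.33 / 0.0013 = 76.3 m/d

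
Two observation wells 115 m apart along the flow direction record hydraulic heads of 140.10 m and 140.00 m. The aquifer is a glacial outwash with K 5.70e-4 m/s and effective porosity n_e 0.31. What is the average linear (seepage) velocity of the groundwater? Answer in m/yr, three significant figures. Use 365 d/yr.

50.4 m/yr

Hydraulic gradient i = (140.10 − 140.00) / 115 = 0.10 / 115 = 8.696e-4
K = 5.70e-4 m/s × 86400 s/d = 49.25 m/d
Specific discharge q = 49.25 × 8.696e-4 = 0.04282 m/d
Average linear velocity = 0.04282 / 0.31 = 0.1381 m/d
   = 0.1381 × 365 = 50.4 m/yr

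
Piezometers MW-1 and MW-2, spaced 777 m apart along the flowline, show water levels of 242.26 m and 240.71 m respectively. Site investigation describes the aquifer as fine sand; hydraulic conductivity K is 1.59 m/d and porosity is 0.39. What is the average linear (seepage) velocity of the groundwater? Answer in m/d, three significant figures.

0.00813 m/d

Hydraulic gradient i = (242.26 − 240.71) / 777 = 1.55 / 777 = 0.001995
q = Ki = 1.59 × 0.001995 = 0.003172 m/d
Seepage velocity v = q / n = 0.003172 / 0.39 = 0.008133 m/d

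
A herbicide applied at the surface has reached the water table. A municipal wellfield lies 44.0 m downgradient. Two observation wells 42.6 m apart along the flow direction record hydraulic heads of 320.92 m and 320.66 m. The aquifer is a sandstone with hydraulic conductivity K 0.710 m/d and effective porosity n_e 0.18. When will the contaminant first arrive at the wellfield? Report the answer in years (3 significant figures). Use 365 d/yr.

5.01 years

Hydraulic gradient i = (320.92 − 320.66) / 42.6 = 0.26 / 42.6 = 0.006103
Darcy flux q = K·i = 0.710 × 0.006103 = 0.004333 m/d
Seepage velocity v = q / n = 0.004333 / 0.18 = 0.02407 m/d
t = L / v = 44.0 / 0.02407 = 1828 d
   = 1828 / 365 = 5.01 yr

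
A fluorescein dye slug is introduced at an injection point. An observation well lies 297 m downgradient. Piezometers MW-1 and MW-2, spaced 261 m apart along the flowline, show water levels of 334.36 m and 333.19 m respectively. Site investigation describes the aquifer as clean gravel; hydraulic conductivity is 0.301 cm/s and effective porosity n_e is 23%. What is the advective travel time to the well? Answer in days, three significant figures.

58.6 days

Hydraulic gradient i = (334.36 − 333.19) / 261 = 1.17 / 261 = 0.004483
K = 0.301 cm/s × 864 = 260.1 m/d
Specific discharge q = 260.1 × 0.004483 = 1.166 m/d
Average linear velocity = 1.166 / 0.23 = 5.069 m/d
t = L / v = 297 / 5.069 = 58.59 d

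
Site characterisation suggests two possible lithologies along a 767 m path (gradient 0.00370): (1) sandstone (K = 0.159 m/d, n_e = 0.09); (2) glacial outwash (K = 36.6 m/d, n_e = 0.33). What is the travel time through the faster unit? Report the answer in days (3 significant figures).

1870 days

Unit 1 (sandstone): v = 0.159×0.0037/0.09 = 0.006537 m/d, t = 767/0.006537 = 117300 d
Unit 2 (glacial outwash): v = 36.6×0.0037/0.33 = 0.4104 m/d, t = 767/0.4104 = 1869 d
Faster unit: t = 1870 d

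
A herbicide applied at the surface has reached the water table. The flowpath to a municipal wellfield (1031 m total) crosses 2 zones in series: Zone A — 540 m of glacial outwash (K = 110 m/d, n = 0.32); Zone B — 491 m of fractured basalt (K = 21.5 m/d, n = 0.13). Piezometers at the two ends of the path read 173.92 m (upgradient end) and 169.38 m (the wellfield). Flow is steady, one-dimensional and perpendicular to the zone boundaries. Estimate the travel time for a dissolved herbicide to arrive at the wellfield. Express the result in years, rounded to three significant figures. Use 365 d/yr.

3.96 years

Total head drop ΔH = 173.92 − 169.38 = 4.54 m
Steady 1-D flow in series ⇒ the Darcy flux q is identical in every zone and the zone head losses add (resistances L/K in series).
Σ(L/K) = 540/110 + 491/21.5 = 4.909 + 22.84 = 27.75 d
q = ΔH / Σ(L/K) = 4.54 / 27.75 = 0.1636 m/d (same in every zone)
Zone A: v = q/n = 0.1636/0.32 = 0.5113 m/d → t_A = 540/0.5113 = 1056 d
Zone B: v = q/n = 0.1636/0.13 = 1.259 m/d → t_B = 491/1.259 = 390.1 d
Total t = 1056 + 390.1 = 1446 d
   = 1446 / 365 = 3.96 yr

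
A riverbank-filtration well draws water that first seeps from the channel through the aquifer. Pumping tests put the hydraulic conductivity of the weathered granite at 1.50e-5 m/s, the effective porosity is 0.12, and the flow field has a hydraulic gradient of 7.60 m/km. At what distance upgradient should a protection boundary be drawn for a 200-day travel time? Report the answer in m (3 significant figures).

16.4 m

K = 1.50e-5 m/s × 86400 s/d = 1.296 m/d
Specific discharge q = 1.296 × 0.0076 = 0.009850 m/d
v = Ki/n = 1.296·0.0076/0.12 = 0.08208 m/d
L = v × T = 0.08208 × 200 = 16.42 m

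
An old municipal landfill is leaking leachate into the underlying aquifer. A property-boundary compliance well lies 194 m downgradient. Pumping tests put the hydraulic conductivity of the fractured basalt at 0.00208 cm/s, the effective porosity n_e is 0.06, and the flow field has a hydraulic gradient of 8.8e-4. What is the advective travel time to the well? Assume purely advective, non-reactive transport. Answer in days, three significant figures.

K = 0.00208 cm/s × 864 = 1.797 m/d
q = Ki = 1.797 × 8.8e-4 = 0.001581 m/d
Average linear velocity = 0.001581 / 0.06 = 0.02636 m/d
t = L / v = 194 / 0.02636 = 7360 d

7360 days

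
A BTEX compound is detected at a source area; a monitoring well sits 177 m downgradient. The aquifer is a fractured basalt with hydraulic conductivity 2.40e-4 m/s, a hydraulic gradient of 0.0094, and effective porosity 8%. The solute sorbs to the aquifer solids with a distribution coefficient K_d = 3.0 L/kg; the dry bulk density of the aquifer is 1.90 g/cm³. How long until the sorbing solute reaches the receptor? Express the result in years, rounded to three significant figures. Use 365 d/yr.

14.4 years

K = 2.40e-4 m/s × 86400 s/d = 20.74 m/d
Darcy flux q = K·i = 20.74 × 0.0094 = 0.1949 m/d
v_s = q/n_e = 0.1949/0.08 = 2.436 m/d
Retardation R = 1 + ρ_b·K_d/n = 1 + 1.90×3.0/0.08 = 72.25
Contaminant velocity v_c = v/R = 2.436/72.25 = 0.03372 m/d
t = L/v_c = 177/0.03372 = 5249 d
   = 5249/365 = 14.4 yr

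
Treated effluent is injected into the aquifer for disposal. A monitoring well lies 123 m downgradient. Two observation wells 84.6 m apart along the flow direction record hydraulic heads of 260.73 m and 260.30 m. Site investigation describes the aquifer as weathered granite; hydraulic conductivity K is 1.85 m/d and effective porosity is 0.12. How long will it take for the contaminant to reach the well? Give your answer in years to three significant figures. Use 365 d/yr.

Hydraulic gradient i = (260.73 − 260.30) / 84.6 = 0.43 / 84.6 = 0.005083
Darcy flux q = K·i = 1.85 × 0.005083 = 0.009403 m/d
Seepage velocity v = q / n = 0.009403 / 0.12 = 0.07836 m/d
t = L / v = 123 / 0.07836 = 1570 d
   = 1570 / 365 = 4.30 yr

4.30 years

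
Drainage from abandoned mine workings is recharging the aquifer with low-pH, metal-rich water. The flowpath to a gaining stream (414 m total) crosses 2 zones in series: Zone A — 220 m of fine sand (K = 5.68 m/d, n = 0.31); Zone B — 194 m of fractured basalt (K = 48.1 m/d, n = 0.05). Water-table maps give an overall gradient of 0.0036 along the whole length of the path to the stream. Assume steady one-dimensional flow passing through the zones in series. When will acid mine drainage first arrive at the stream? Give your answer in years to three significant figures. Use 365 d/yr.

Steady 1-D flow in series ⇒ the Darcy flux q is identical in every zone and the zone head losses add (resistances L/K in series).
Σ(L/K) = 220/5.68 + 194/48.1 = 38.73 + 4.033 = 42.77 d
K_eq = L_total / Σ(L/K) = 414 / 42.77 = 9.681 m/d
q = K_eq · i = 9.681 × 0.0036 = 0.03485 m/d (same in every zone)
Zone A: v = q/n = 0.03485/0.31 = 0.1124 m/d → t_A = 220/0.1124 = 1957 d
Zone B: v = q/n = 0.03485/0.05 = 0.6970 m/d → t_B = 194/0.6970 = 278.3 d
Total t = 1957 + 278.3 = 2235 d
   = 2235 / 365 = 6.12 yr

6.12 years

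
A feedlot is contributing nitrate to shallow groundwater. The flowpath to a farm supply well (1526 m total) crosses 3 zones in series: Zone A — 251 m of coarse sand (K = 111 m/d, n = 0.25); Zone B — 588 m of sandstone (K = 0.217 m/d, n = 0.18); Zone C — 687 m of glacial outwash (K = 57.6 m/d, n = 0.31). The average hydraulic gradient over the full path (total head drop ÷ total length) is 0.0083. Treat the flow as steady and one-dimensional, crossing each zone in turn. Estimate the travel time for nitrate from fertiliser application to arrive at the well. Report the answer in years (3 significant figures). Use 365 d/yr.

225 years

Continuity: the same q passes through each zone, so ΔH = q·Σ(L_j/K_j) — the zones act as resistances in series.
Σ(L/K) = 251/111 + 588/0.217 + 687/57.6 = 2.261 + 2710 + 11.93 = 2724 d
K_eq = L_total / Σ(L/K) = 1526 / 2724 = 0.5602 m/d
q = K_eq · i = 0.5602 × 0.0083 = 0.004650 m/d (same in every zone)
Zone A: v = q/n = 0.004650/0.25 = 0.01860 m/d → t_A = 251/0.01860 = 13490 d
Zone B: v = q/n = 0.004650/0.18 = 0.02583 m/d → t_B = 588/0.02583 = 22760 d
Zone C: v = q/n = 0.004650/0.31 = 0.01500 m/d → t_C = 687/0.01500 = 45800 d
Total t = 13490 + 22760 + 45800 = 82060 d
   = 82060 / 365 = 225 yr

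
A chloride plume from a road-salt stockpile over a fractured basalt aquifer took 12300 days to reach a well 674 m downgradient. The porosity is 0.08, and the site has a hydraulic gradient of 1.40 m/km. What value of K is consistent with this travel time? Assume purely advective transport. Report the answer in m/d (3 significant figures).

3.13 m/d

v = L / t = 674 / 12300 = 0.05480 m/d
K = v · n / i = 0.05480 × 0.08 / 0.0014 = 3.13 m/d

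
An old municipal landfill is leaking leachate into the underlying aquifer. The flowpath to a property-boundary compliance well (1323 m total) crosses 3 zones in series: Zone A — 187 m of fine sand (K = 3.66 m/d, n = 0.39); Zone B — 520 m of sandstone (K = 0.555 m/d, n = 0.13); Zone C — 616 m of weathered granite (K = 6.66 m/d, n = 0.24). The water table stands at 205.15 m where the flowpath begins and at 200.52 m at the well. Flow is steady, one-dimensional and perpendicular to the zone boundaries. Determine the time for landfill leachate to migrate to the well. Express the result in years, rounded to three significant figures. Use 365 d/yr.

Total head drop ΔH = 205.15 − 200.52 = 4.63 m
Continuity: the same q passes through each zone, so ΔH = q·Σ(L_j/K_j) — the zones act as resistances in series.
Σ(L/K) = 187/3.66 + 520/0.555 + 616/6.66 = 51.09 + 936.9 + 92.49 = 1081 d
q = ΔH / Σ(L/K) = 4.63 / 1081 = 0.004285 m/d (same in every zone)
Zone A: v = q/n = 0.004285/0.39 = 0.01099 m/d → t_A = 187/0.01099 = 17020 d
Zone B: v = q/n = 0.004285/0.13 = 0.03296 m/d → t_B = 520/0.03296 = 15780 d
Zone C: v = q/n = 0.004285/0.24 = 0.01785 m/d → t_C = 616/0.01785 = 34500 d
Total t = 17020 + 15780 + 34500 = 67300 d
   = 67300 / 365 = 184 yr

184 years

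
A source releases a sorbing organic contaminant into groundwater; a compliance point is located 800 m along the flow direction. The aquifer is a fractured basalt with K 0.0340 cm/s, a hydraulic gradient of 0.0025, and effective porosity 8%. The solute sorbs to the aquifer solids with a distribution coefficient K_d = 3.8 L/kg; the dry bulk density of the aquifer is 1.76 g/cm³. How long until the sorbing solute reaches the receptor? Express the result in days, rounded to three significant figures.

K = 0.0340 cm/s × 864 = 29.38 m/d
q = Ki = 29.38 × 0.0025 = 0.07344 m/d
v_s = q/n_e = 0.07344/0.08 = 0.9180 m/d
Retardation R = 1 + ρ_b·K_d/n = 1 + 1.76×3.8/0.08 = 84.60
Contaminant velocity v_c = v/R = 0.9180/84.60 = 0.01085 m/d
t = L/v_c = 800/0.01085 = 73730 d

73700 days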